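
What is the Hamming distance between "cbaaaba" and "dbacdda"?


Comparing "cbaaaba" and "dbacdda" position by position:
  Position 0: 'c' vs 'd' => differ
  Position 1: 'b' vs 'b' => same
  Position 2: 'a' vs 'a' => same
  Position 3: 'a' vs 'c' => differ
  Position 4: 'a' vs 'd' => differ
  Position 5: 'b' vs 'd' => differ
  Position 6: 'a' vs 'a' => same
Total differences (Hamming distance): 4

4


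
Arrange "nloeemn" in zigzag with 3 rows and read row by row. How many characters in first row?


Zigzag "nloeemn" into 3 rows:
Placing characters:
  'n' => row 0
  'l' => row 1
  'o' => row 2
  'e' => row 1
  'e' => row 0
  'm' => row 1
  'n' => row 2
Rows:
  Row 0: "ne"
  Row 1: "lem"
  Row 2: "on"
First row length: 2

2


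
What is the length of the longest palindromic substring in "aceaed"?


Input: "aceaed"
Checking substrings for palindromes:
  [2:5] "eae" (len 3) => palindrome
Longest palindromic substring: "eae" with length 3

3


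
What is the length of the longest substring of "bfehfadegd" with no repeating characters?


Input: "bfehfadegd"
Sliding window (track last position of each char):
  Position 0 ('b'): window [0,0] length 1 -- new best
  Position 1 ('f'): window [0,1] length 2 -- new best
  Position 2 ('e'): window [0,2] length 3 -- new best
  Position 3 ('h'): window [0,3] length 4 -- new best
  Position 4 ('f'): repeat (last at 1), move window start to 2
  Position 4 ('f'): window [2,4] length 3
  Position 5 ('a'): window [2,5] length 4
  Position 6 ('d'): window [2,6] length 5 -- new best
  Position 7 ('e'): repeat (last at 2), move window start to 3
  Position 7 ('e'): window [3,7] length 5
  Position 8 ('g'): window [3,8] length 6 -- new best
  Position 9 ('d'): repeat (last at 6), move window start to 7
  Position 9 ('d'): window [7,9] length 3
Longest substring with no repeats: "hfadeg" with length 6

6


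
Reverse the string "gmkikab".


Input: gmkikab
Reading characters right to left:
  Position 6: 'b'
  Position 5: 'a'
  Position 4: 'k'
  Position 3: 'i'
  Position 2: 'k'
  Position 1: 'm'
  Position 0: 'g'
Reversed: bakikmg

bakikmg


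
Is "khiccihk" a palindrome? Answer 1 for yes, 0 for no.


Input: khiccihk
Reversed: khiccihk
  Compare pos 0 ('k') with pos 7 ('k'): match
  Compare pos 1 ('h') with pos 6 ('h'): match
  Compare pos 2 ('i') with pos 5 ('i'): match
  Compare pos 3 ('c') with pos 4 ('c'): match
Result: palindrome

1


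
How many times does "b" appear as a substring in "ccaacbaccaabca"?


Searching for "b" in "ccaacbaccaabca"
Scanning each position:
  Position 0: "c" => no
  Position 1: "c" => no
  Position 2: "a" => no
  Position 3: "a" => no
  Position 4: "c" => no
  Position 5: "b" => MATCH
  Position 6: "a" => no
  Position 7: "c" => no
  Position 8: "c" => no
  Position 9: "a" => no
  Position 10: "a" => no
  Position 11: "b" => MATCH
  Position 12: "c" => no
  Position 13: "a" => no
Total occurrences: 2

2


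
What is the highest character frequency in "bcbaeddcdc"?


Input: bcbaeddcdc
Character counts:
  'a': 1
  'b': 2
  'c': 3
  'd': 3
  'e': 1
Maximum frequency: 3

3


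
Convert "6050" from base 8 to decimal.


Input: "6050" in base 8
Positional expansion:
  Digit '6' (value 6) x 8^3 = 3072
  Digit '0' (value 0) x 8^2 = 0
  Digit '5' (value 5) x 8^1 = 40
  Digit '0' (value 0) x 8^0 = 0
Sum = 3112

3112


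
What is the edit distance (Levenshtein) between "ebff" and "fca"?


Computing edit distance: "ebff" -> "fca"
DP table:
           f    c    a
      0    1    2    3
  e   1    1    2    3
  b   2    2    2    3
  f   3    2    3    3
  f   4    3    3    4
Edit distance = dp[4][3] = 4

4


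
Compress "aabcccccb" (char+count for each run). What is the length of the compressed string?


Input: aabcccccb
Runs:
  'a' x 2 => "a2"
  'b' x 1 => "b1"
  'c' x 5 => "c5"
  'b' x 1 => "b1"
Compressed: "a2b1c5b1"
Compressed length: 8

8


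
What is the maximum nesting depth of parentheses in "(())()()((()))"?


Input: "(())()()((()))"
Tracking depth:
  Position 0 '(': depth becomes 1
  Position 1 '(': depth becomes 2
  Position 2 ')': depth becomes 1
  Position 3 ')': depth becomes 0
  Position 4 '(': depth becomes 1
  Position 5 ')': depth becomes 0
  Position 6 '(': depth becomes 1
  Position 7 ')': depth becomes 0
  Position 8 '(': depth becomes 1
  Position 9 '(': depth becomes 2
  Position 10 '(': depth becomes 3
  Position 11 ')': depth becomes 2
  Position 12 ')': depth becomes 1
  Position 13 ')': depth becomes 0
Maximum depth reached: 3

3


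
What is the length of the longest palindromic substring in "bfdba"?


Input: "bfdba"
Checking substrings for palindromes:
  No multi-char palindromic substrings found
Longest palindromic substring: "b" with length 1

1


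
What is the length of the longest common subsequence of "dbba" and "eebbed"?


LCS of "dbba" and "eebbed"
DP table:
           e    e    b    b    e    d
      0    0    0    0    0    0    0
  d   0    0    0    0    0    0    1
  b   0    0    0    1    1    1    1
  b   0    0    0    1    2    2    2
  a   0    0    0    1    2    2    2
LCS length = dp[4][6] = 2

2


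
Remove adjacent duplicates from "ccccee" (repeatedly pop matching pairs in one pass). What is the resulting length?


Input: ccccee
Stack-based adjacent duplicate removal:
  Read 'c': push. Stack: c
  Read 'c': matches stack top 'c' => pop. Stack: (empty)
  Read 'c': push. Stack: c
  Read 'c': matches stack top 'c' => pop. Stack: (empty)
  Read 'e': push. Stack: e
  Read 'e': matches stack top 'e' => pop. Stack: (empty)
Final stack: "" (length 0)

0


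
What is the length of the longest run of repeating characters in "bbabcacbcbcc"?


Input: "bbabcacbcbcc"
Scanning for longest run:
  Position 1 ('b'): continues run of 'b', length=2
  Position 2 ('a'): new char, reset run to 1
  Position 3 ('b'): new char, reset run to 1
  Position 4 ('c'): new char, reset run to 1
  Position 5 ('a'): new char, reset run to 1
  Position 6 ('c'): new char, reset run to 1
  Position 7 ('b'): new char, reset run to 1
  Position 8 ('c'): new char, reset run to 1
  Position 9 ('b'): new char, reset run to 1
  Position 10 ('c'): new char, reset run to 1
  Position 11 ('c'): continues run of 'c', length=2
Longest run: 'b' with length 2

2


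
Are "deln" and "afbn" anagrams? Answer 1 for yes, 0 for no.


Strings: "deln", "afbn"
Sorted first:  deln
Sorted second: abfn
Differ at position 0: 'd' vs 'a' => not anagrams

0


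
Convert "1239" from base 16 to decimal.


Input: "1239" in base 16
Positional expansion:
  Digit '1' (value 1) x 16^3 = 4096
  Digit '2' (value 2) x 16^2 = 512
  Digit '3' (value 3) x 16^1 = 48
  Digit '9' (value 9) x 16^0 = 9
Sum = 4665

4665


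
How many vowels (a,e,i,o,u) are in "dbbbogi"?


Input: dbbbogi
Checking each character:
  'd' at position 0: consonant
  'b' at position 1: consonant
  'b' at position 2: consonant
  'b' at position 3: consonant
  'o' at position 4: vowel (running total: 1)
  'g' at position 5: consonant
  'i' at position 6: vowel (running total: 2)
Total vowels: 2

2


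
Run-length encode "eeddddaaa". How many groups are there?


Input: eeddddaaa
Scanning for consecutive runs:
  Group 1: 'e' x 2 (positions 0-1)
  Group 2: 'd' x 4 (positions 2-5)
  Group 3: 'a' x 3 (positions 6-8)
Total groups: 3

3


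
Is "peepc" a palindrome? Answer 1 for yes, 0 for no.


Input: peepc
Reversed: cpeep
  Compare pos 0 ('p') with pos 4 ('c'): MISMATCH
  Compare pos 1 ('e') with pos 3 ('p'): MISMATCH
Result: not a palindrome

0


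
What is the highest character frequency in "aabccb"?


Input: aabccb
Character counts:
  'a': 2
  'b': 2
  'c': 2
Maximum frequency: 2

2


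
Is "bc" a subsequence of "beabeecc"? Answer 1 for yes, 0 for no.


Check if "bc" is a subsequence of "beabeecc"
Greedy scan:
  Position 0 ('b'): matches sub[0] = 'b'
  Position 1 ('e'): no match needed
  Position 2 ('a'): no match needed
  Position 3 ('b'): no match needed
  Position 4 ('e'): no match needed
  Position 5 ('e'): no match needed
  Position 6 ('c'): matches sub[1] = 'c'
  Position 7 ('c'): no match needed
All 2 characters matched => is a subsequence

1


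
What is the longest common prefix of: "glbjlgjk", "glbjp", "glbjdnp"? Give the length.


Words: glbjlgjk, glbjp, glbjdnp
  Position 0: all 'g' => match
  Position 1: all 'l' => match
  Position 2: all 'b' => match
  Position 3: all 'j' => match
  Position 4: ('l', 'p', 'd') => mismatch, stop
LCP = "glbj" (length 4)

4


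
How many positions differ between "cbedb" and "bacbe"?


Comparing "cbedb" and "bacbe" position by position:
  Position 0: 'c' vs 'b' => DIFFER
  Position 1: 'b' vs 'a' => DIFFER
  Position 2: 'e' vs 'c' => DIFFER
  Position 3: 'd' vs 'b' => DIFFER
  Position 4: 'b' vs 'e' => DIFFER
Positions that differ: 5

5


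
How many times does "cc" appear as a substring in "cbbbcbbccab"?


Searching for "cc" in "cbbbcbbccab"
Scanning each position:
  Position 0: "cb" => no
  Position 1: "bb" => no
  Position 2: "bb" => no
  Position 3: "bc" => no
  Position 4: "cb" => no
  Position 5: "bb" => no
  Position 6: "bc" => no
  Position 7: "cc" => MATCH
  Position 8: "ca" => no
  Position 9: "ab" => no
Total occurrences: 1

1


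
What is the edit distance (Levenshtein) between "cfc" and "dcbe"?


Computing edit distance: "cfc" -> "dcbe"
DP table:
           d    c    b    e
      0    1    2    3    4
  c   1    1    1    2    3
  f   2    2    2    2    3
  c   3    3    2    3    3
Edit distance = dp[3][4] = 3

3


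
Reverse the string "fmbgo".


Input: fmbgo
Reading characters right to left:
  Position 4: 'o'
  Position 3: 'g'
  Position 2: 'b'
  Position 1: 'm'
  Position 0: 'f'
Reversed: ogbmf

ogbmf


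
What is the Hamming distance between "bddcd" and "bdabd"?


Comparing "bddcd" and "bdabd" position by position:
  Position 0: 'b' vs 'b' => same
  Position 1: 'd' vs 'd' => same
  Position 2: 'd' vs 'a' => differ
  Position 3: 'c' vs 'b' => differ
  Position 4: 'd' vs 'd' => same
Total differences (Hamming distance): 2

2


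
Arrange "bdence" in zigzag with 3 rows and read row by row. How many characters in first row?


Zigzag "bdence" into 3 rows:
Placing characters:
  'b' => row 0
  'd' => row 1
  'e' => row 2
  'n' => row 1
  'c' => row 0
  'e' => row 1
Rows:
  Row 0: "bc"
  Row 1: "dne"
  Row 2: "e"
First row length: 2

2


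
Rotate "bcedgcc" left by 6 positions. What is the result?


Input: "bcedgcc", rotate left by 6
First 6 characters: "bcedgc"
Remaining characters: "c"
Concatenate remaining + first: "c" + "bcedgc" = "cbcedgc"

cbcedgc


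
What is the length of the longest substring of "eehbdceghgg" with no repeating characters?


Input: "eehbdceghgg"
Sliding window (track last position of each char):
  Position 0 ('e'): window [0,0] length 1 -- new best
  Position 1 ('e'): repeat (last at 0), move window start to 1
  Position 1 ('e'): window [1,1] length 1
  Position 2 ('h'): window [1,2] length 2 -- new best
  Position 3 ('b'): window [1,3] length 3 -- new best
  Position 4 ('d'): window [1,4] length 4 -- new best
  Position 5 ('c'): window [1,5] length 5 -- new best
  Position 6 ('e'): repeat (last at 1), move window start to 2
  Position 6 ('e'): window [2,6] length 5
  Position 7 ('g'): window [2,7] length 6 -- new best
  Position 8 ('h'): repeat (last at 2), move window start to 3
  Position 8 ('h'): window [3,8] length 6
  Position 9 ('g'): repeat (last at 7), move window start to 8
  Position 9 ('g'): window [8,9] length 2
  Position 10 ('g'): repeat (last at 9), move window start to 10
  Position 10 ('g'): window [10,10] length 1
Longest substring with no repeats: "hbdceg" with length 6

6


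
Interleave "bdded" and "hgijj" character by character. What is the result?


Interleaving "bdded" and "hgijj":
  Position 0: 'b' from first, 'h' from second => "bh"
  Position 1: 'd' from first, 'g' from second => "dg"
  Position 2: 'd' from first, 'i' from second => "di"
  Position 3: 'e' from first, 'j' from second => "ej"
  Position 4: 'd' from first, 'j' from second => "dj"
Result: bhdgdiejdj

bhdgdiejdj


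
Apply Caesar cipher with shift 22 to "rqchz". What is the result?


Caesar cipher: shift "rqchz" by 22
  'r' (pos 17) + 22 = pos 13 = 'n'
  'q' (pos 16) + 22 = pos 12 = 'm'
  'c' (pos 2) + 22 = pos 24 = 'y'
  'h' (pos 7) + 22 = pos 3 = 'd'
  'z' (pos 25) + 22 = pos 21 = 'v'
Result: nmydv

nmydv


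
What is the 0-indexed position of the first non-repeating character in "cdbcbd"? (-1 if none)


Input: cdbcbd
Character frequencies:
  'b': 2
  'c': 2
  'd': 2
Scanning left to right for freq == 1:
  Position 0 ('c'): freq=2, skip
  Position 1 ('d'): freq=2, skip
  Position 2 ('b'): freq=2, skip
  Position 3 ('c'): freq=2, skip
  Position 4 ('b'): freq=2, skip
  Position 5 ('d'): freq=2, skip
  No unique character found => answer = -1

-1


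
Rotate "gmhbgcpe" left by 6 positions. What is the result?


Input: "gmhbgcpe", rotate left by 6
First 6 characters: "gmhbgc"
Remaining characters: "pe"
Concatenate remaining + first: "pe" + "gmhbgc" = "pegmhbgc"

pegmhbgc


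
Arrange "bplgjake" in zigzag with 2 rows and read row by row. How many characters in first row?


Zigzag "bplgjake" into 2 rows:
Placing characters:
  'b' => row 0
  'p' => row 1
  'l' => row 0
  'g' => row 1
  'j' => row 0
  'a' => row 1
  'k' => row 0
  'e' => row 1
Rows:
  Row 0: "bljk"
  Row 1: "pgae"
First row length: 4

4


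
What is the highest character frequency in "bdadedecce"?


Input: bdadedecce
Character counts:
  'a': 1
  'b': 1
  'c': 2
  'd': 3
  'e': 3
Maximum frequency: 3

3


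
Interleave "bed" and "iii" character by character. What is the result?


Interleaving "bed" and "iii":
  Position 0: 'b' from first, 'i' from second => "bi"
  Position 1: 'e' from first, 'i' from second => "ei"
  Position 2: 'd' from first, 'i' from second => "di"
Result: bieidi

bieidi


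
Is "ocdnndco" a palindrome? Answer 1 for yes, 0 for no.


Input: ocdnndco
Reversed: ocdnndco
  Compare pos 0 ('o') with pos 7 ('o'): match
  Compare pos 1 ('c') with pos 6 ('c'): match
  Compare pos 2 ('d') with pos 5 ('d'): match
  Compare pos 3 ('n') with pos 4 ('n'): match
Result: palindrome

1


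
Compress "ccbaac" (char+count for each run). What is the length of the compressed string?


Input: ccbaac
Runs:
  'c' x 2 => "c2"
  'b' x 1 => "b1"
  'a' x 2 => "a2"
  'c' x 1 => "c1"
Compressed: "c2b1a2c1"
Compressed length: 8

8


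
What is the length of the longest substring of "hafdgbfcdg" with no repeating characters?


Input: "hafdgbfcdg"
Sliding window (track last position of each char):
  Position 0 ('h'): window [0,0] length 1 -- new best
  Position 1 ('a'): window [0,1] length 2 -- new best
  Position 2 ('f'): window [0,2] length 3 -- new best
  Position 3 ('d'): window [0,3] length 4 -- new best
  Position 4 ('g'): window [0,4] length 5 -- new best
  Position 5 ('b'): window [0,5] length 6 -- new best
  Position 6 ('f'): repeat (last at 2), move window start to 3
  Position 6 ('f'): window [3,6] length 4
  Position 7 ('c'): window [3,7] length 5
  Position 8 ('d'): repeat (last at 3), move window start to 4
  Position 8 ('d'): window [4,8] length 5
  Position 9 ('g'): repeat (last at 4), move window start to 5
  Position 9 ('g'): window [5,9] length 5
Longest substring with no repeats: "hafdgb" with length 6

6


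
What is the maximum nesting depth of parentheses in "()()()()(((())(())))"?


Input: "()()()()(((())(())))"
Tracking depth:
  Position 0 '(': depth becomes 1
  Position 1 ')': depth becomes 0
  Position 2 '(': depth becomes 1
  Position 3 ')': depth becomes 0
  Position 4 '(': depth becomes 1
  Position 5 ')': depth becomes 0
  Position 6 '(': depth becomes 1
  Position 7 ')': depth becomes 0
  Position 8 '(': depth becomes 1
  Position 9 '(': depth becomes 2
  Position 10 '(': depth becomes 3
  Position 11 '(': depth becomes 4
  Position 12 ')': depth becomes 3
  Position 13 ')': depth becomes 2
  Position 14 '(': depth becomes 3
  Position 15 '(': depth becomes 4
  Position 16 ')': depth becomes 3
  Position 17 ')': depth becomes 2
  Position 18 ')': depth becomes 1
  Position 19 ')': depth becomes 0
Maximum depth reached: 4

4


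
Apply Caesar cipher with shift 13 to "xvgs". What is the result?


Caesar cipher: shift "xvgs" by 13
  'x' (pos 23) + 13 = pos 10 = 'k'
  'v' (pos 21) + 13 = pos 8 = 'i'
  'g' (pos 6) + 13 = pos 19 = 't'
  's' (pos 18) + 13 = pos 5 = 'f'
Result: kitf

kitf


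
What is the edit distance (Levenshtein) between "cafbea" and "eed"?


Computing edit distance: "cafbea" -> "eed"
DP table:
           e    e    d
      0    1    2    3
  c   1    1    2    3
  a   2    2    2    3
  f   3    3    3    3
  b   4    4    4    4
  e   5    4    4    5
  a   6    5    5    5
Edit distance = dp[6][3] = 5

5


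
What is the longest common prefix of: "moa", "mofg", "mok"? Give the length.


Words: moa, mofg, mok
  Position 0: all 'm' => match
  Position 1: all 'o' => match
  Position 2: ('a', 'f', 'k') => mismatch, stop
LCP = "mo" (length 2)

2


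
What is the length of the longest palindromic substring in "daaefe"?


Input: "daaefe"
Checking substrings for palindromes:
  [3:6] "efe" (len 3) => palindrome
  [1:3] "aa" (len 2) => palindrome
Longest palindromic substring: "efe" with length 3

3


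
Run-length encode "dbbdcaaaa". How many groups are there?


Input: dbbdcaaaa
Scanning for consecutive runs:
  Group 1: 'd' x 1 (positions 0-0)
  Group 2: 'b' x 2 (positions 1-2)
  Group 3: 'd' x 1 (positions 3-3)
  Group 4: 'c' x 1 (positions 4-4)
  Group 5: 'a' x 4 (positions 5-8)
Total groups: 5

5


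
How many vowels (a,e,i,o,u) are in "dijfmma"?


Input: dijfmma
Checking each character:
  'd' at position 0: consonant
  'i' at position 1: vowel (running total: 1)
  'j' at position 2: consonant
  'f' at position 3: consonant
  'm' at position 4: consonant
  'm' at position 5: consonant
  'a' at position 6: vowel (running total: 2)
Total vowels: 2

2


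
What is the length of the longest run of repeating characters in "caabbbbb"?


Input: "caabbbbb"
Scanning for longest run:
  Position 1 ('a'): new char, reset run to 1
  Position 2 ('a'): continues run of 'a', length=2
  Position 3 ('b'): new char, reset run to 1
  Position 4 ('b'): continues run of 'b', length=2
  Position 5 ('b'): continues run of 'b', length=3
  Position 6 ('b'): continues run of 'b', length=4
  Position 7 ('b'): continues run of 'b', length=5
Longest run: 'b' with length 5

5


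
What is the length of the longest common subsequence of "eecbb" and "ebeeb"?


LCS of "eecbb" and "ebeeb"
DP table:
           e    b    e    e    b
      0    0    0    0    0    0
  e   0    1    1    1    1    1
  e   0    1    1    2    2    2
  c   0    1    1    2    2    2
  b   0    1    2    2    2    3
  b   0    1    2    2    2    3
LCS length = dp[5][5] = 3

3


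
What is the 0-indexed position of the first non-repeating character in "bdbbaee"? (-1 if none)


Input: bdbbaee
Character frequencies:
  'a': 1
  'b': 3
  'd': 1
  'e': 2
Scanning left to right for freq == 1:
  Position 0 ('b'): freq=3, skip
  Position 1 ('d'): unique! => answer = 1

1


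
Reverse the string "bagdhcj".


Input: bagdhcj
Reading characters right to left:
  Position 6: 'j'
  Position 5: 'c'
  Position 4: 'h'
  Position 3: 'd'
  Position 2: 'g'
  Position 1: 'a'
  Position 0: 'b'
Reversed: jchdgab

jchdgab


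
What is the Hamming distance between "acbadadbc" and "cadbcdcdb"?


Comparing "acbadadbc" and "cadbcdcdb" position by position:
  Position 0: 'a' vs 'c' => differ
  Position 1: 'c' vs 'a' => differ
  Position 2: 'b' vs 'd' => differ
  Position 3: 'a' vs 'b' => differ
  Position 4: 'd' vs 'c' => differ
  Position 5: 'a' vs 'd' => differ
  Position 6: 'd' vs 'c' => differ
  Position 7: 'b' vs 'd' => differ
  Position 8: 'c' vs 'b' => differ
Total differences (Hamming distance): 9

9


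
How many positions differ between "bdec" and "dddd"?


Comparing "bdec" and "dddd" position by position:
  Position 0: 'b' vs 'd' => DIFFER
  Position 1: 'd' vs 'd' => same
  Position 2: 'e' vs 'd' => DIFFER
  Position 3: 'c' vs 'd' => DIFFER
Positions that differ: 3

3


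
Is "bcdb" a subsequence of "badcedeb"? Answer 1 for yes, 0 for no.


Check if "bcdb" is a subsequence of "badcedeb"
Greedy scan:
  Position 0 ('b'): matches sub[0] = 'b'
  Position 1 ('a'): no match needed
  Position 2 ('d'): no match needed
  Position 3 ('c'): matches sub[1] = 'c'
  Position 4 ('e'): no match needed
  Position 5 ('d'): matches sub[2] = 'd'
  Position 6 ('e'): no match needed
  Position 7 ('b'): matches sub[3] = 'b'
All 4 characters matched => is a subsequence

1


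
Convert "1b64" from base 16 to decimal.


Input: "1b64" in base 16
Positional expansion:
  Digit '1' (value 1) x 16^3 = 4096
  Digit 'b' (value 11) x 16^2 = 2816
  Digit '6' (value 6) x 16^1 = 96
  Digit '4' (value 4) x 16^0 = 4
Sum = 7012

7012


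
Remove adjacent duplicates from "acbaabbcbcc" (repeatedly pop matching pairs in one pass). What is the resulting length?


Input: acbaabbcbcc
Stack-based adjacent duplicate removal:
  Read 'a': push. Stack: a
  Read 'c': push. Stack: ac
  Read 'b': push. Stack: acb
  Read 'a': push. Stack: acba
  Read 'a': matches stack top 'a' => pop. Stack: acb
  Read 'b': matches stack top 'b' => pop. Stack: ac
  Read 'b': push. Stack: acb
  Read 'c': push. Stack: acbc
  Read 'b': push. Stack: acbcb
  Read 'c': push. Stack: acbcbc
  Read 'c': matches stack top 'c' => pop. Stack: acbcb
Final stack: "acbcb" (length 5)

5


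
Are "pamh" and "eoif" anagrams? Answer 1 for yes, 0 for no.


Strings: "pamh", "eoif"
Sorted first:  ahmp
Sorted second: efio
Differ at position 0: 'a' vs 'e' => not anagrams

0


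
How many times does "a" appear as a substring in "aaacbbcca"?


Searching for "a" in "aaacbbcca"
Scanning each position:
  Position 0: "a" => MATCH
  Position 1: "a" => MATCH
  Position 2: "a" => MATCH
  Position 3: "c" => no
  Position 4: "b" => no
  Position 5: "b" => no
  Position 6: "c" => no
  Position 7: "c" => no
  Position 8: "a" => MATCH
Total occurrences: 4

4


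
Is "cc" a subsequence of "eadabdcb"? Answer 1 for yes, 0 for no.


Check if "cc" is a subsequence of "eadabdcb"
Greedy scan:
  Position 0 ('e'): no match needed
  Position 1 ('a'): no match needed
  Position 2 ('d'): no match needed
  Position 3 ('a'): no match needed
  Position 4 ('b'): no match needed
  Position 5 ('d'): no match needed
  Position 6 ('c'): matches sub[0] = 'c'
  Position 7 ('b'): no match needed
Only matched 1/2 characters => not a subsequence

0


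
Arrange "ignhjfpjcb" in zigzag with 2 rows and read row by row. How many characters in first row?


Zigzag "ignhjfpjcb" into 2 rows:
Placing characters:
  'i' => row 0
  'g' => row 1
  'n' => row 0
  'h' => row 1
  'j' => row 0
  'f' => row 1
  'p' => row 0
  'j' => row 1
  'c' => row 0
  'b' => row 1
Rows:
  Row 0: "injpc"
  Row 1: "ghfjb"
First row length: 5

5


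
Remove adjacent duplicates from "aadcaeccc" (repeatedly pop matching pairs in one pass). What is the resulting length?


Input: aadcaeccc
Stack-based adjacent duplicate removal:
  Read 'a': push. Stack: a
  Read 'a': matches stack top 'a' => pop. Stack: (empty)
  Read 'd': push. Stack: d
  Read 'c': push. Stack: dc
  Read 'a': push. Stack: dca
  Read 'e': push. Stack: dcae
  Read 'c': push. Stack: dcaec
  Read 'c': matches stack top 'c' => pop. Stack: dcae
  Read 'c': push. Stack: dcaec
Final stack: "dcaec" (length 5)

5


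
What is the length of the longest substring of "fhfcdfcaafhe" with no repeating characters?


Input: "fhfcdfcaafhe"
Sliding window (track last position of each char):
  Position 0 ('f'): window [0,0] length 1 -- new best
  Position 1 ('h'): window [0,1] length 2 -- new best
  Position 2 ('f'): repeat (last at 0), move window start to 1
  Position 2 ('f'): window [1,2] length 2
  Position 3 ('c'): window [1,3] length 3 -- new best
  Position 4 ('d'): window [1,4] length 4 -- new best
  Position 5 ('f'): repeat (last at 2), move window start to 3
  Position 5 ('f'): window [3,5] length 3
  Position 6 ('c'): repeat (last at 3), move window start to 4
  Position 6 ('c'): window [4,6] length 3
  Position 7 ('a'): window [4,7] length 4
  Position 8 ('a'): repeat (last at 7), move window start to 8
  Position 8 ('a'): window [8,8] length 1
  Position 9 ('f'): window [8,9] length 2
  Position 10 ('h'): window [8,10] length 3
  Position 11 ('e'): window [8,11] length 4
Longest substring with no repeats: "hfcd" with length 4

4


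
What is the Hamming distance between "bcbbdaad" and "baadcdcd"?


Comparing "bcbbdaad" and "baadcdcd" position by position:
  Position 0: 'b' vs 'b' => same
  Position 1: 'c' vs 'a' => differ
  Position 2: 'b' vs 'a' => differ
  Position 3: 'b' vs 'd' => differ
  Position 4: 'd' vs 'c' => differ
  Position 5: 'a' vs 'd' => differ
  Position 6: 'a' vs 'c' => differ
  Position 7: 'd' vs 'd' => same
Total differences (Hamming distance): 6

6


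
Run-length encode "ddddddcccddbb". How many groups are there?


Input: ddddddcccddbb
Scanning for consecutive runs:
  Group 1: 'd' x 6 (positions 0-5)
  Group 2: 'c' x 3 (positions 6-8)
  Group 3: 'd' x 2 (positions 9-10)
  Group 4: 'b' x 2 (positions 11-12)
Total groups: 4

4


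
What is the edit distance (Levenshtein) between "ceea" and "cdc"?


Computing edit distance: "ceea" -> "cdc"
DP table:
           c    d    c
      0    1    2    3
  c   1    0    1    2
  e   2    1    1    2
  e   3    2    2    2
  a   4    3    3    3
Edit distance = dp[4][3] = 3

3


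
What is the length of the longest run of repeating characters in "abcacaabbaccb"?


Input: "abcacaabbaccb"
Scanning for longest run:
  Position 1 ('b'): new char, reset run to 1
  Position 2 ('c'): new char, reset run to 1
  Position 3 ('a'): new char, reset run to 1
  Position 4 ('c'): new char, reset run to 1
  Position 5 ('a'): new char, reset run to 1
  Position 6 ('a'): continues run of 'a', length=2
  Position 7 ('b'): new char, reset run to 1
  Position 8 ('b'): continues run of 'b', length=2
  Position 9 ('a'): new char, reset run to 1
  Position 10 ('c'): new char, reset run to 1
  Position 11 ('c'): continues run of 'c', length=2
  Position 12 ('b'): new char, reset run to 1
Longest run: 'a' with length 2

2


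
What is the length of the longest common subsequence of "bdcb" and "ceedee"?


LCS of "bdcb" and "ceedee"
DP table:
           c    e    e    d    e    e
      0    0    0    0    0    0    0
  b   0    0    0    0    0    0    0
  d   0    0    0    0    1    1    1
  c   0    1    1    1    1    1    1
  b   0    1    1    1    1    1    1
LCS length = dp[4][6] = 1

1


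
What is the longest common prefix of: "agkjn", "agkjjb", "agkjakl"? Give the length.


Words: agkjn, agkjjb, agkjakl
  Position 0: all 'a' => match
  Position 1: all 'g' => match
  Position 2: all 'k' => match
  Position 3: all 'j' => match
  Position 4: ('n', 'j', 'a') => mismatch, stop
LCP = "agkj" (length 4)

4


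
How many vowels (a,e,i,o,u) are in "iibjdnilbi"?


Input: iibjdnilbi
Checking each character:
  'i' at position 0: vowel (running total: 1)
  'i' at position 1: vowel (running total: 2)
  'b' at position 2: consonant
  'j' at position 3: consonant
  'd' at position 4: consonant
  'n' at position 5: consonant
  'i' at position 6: vowel (running total: 3)
  'l' at position 7: consonant
  'b' at position 8: consonant
  'i' at position 9: vowel (running total: 4)
Total vowels: 4

4


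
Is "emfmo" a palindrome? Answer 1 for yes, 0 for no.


Input: emfmo
Reversed: omfme
  Compare pos 0 ('e') with pos 4 ('o'): MISMATCH
  Compare pos 1 ('m') with pos 3 ('m'): match
Result: not a palindrome

0


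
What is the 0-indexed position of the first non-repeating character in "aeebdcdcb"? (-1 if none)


Input: aeebdcdcb
Character frequencies:
  'a': 1
  'b': 2
  'c': 2
  'd': 2
  'e': 2
Scanning left to right for freq == 1:
  Position 0 ('a'): unique! => answer = 0

0


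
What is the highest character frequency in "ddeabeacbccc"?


Input: ddeabeacbccc
Character counts:
  'a': 2
  'b': 2
  'c': 4
  'd': 2
  'e': 2
Maximum frequency: 4

4


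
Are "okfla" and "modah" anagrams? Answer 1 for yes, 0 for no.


Strings: "okfla", "modah"
Sorted first:  afklo
Sorted second: adhmo
Differ at position 1: 'f' vs 'd' => not anagrams

0


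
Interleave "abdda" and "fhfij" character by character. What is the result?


Interleaving "abdda" and "fhfij":
  Position 0: 'a' from first, 'f' from second => "af"
  Position 1: 'b' from first, 'h' from second => "bh"
  Position 2: 'd' from first, 'f' from second => "df"
  Position 3: 'd' from first, 'i' from second => "di"
  Position 4: 'a' from first, 'j' from second => "aj"
Result: afbhdfdiaj

afbhdfdiaj


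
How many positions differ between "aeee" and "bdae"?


Comparing "aeee" and "bdae" position by position:
  Position 0: 'a' vs 'b' => DIFFER
  Position 1: 'e' vs 'd' => DIFFER
  Position 2: 'e' vs 'a' => DIFFER
  Position 3: 'e' vs 'e' => same
Positions that differ: 3

3


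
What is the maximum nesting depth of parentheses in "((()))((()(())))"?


Input: "((()))((()(())))"
Tracking depth:
  Position 0 '(': depth becomes 1
  Position 1 '(': depth becomes 2
  Position 2 '(': depth becomes 3
  Position 3 ')': depth becomes 2
  Position 4 ')': depth becomes 1
  Position 5 ')': depth becomes 0
  Position 6 '(': depth becomes 1
  Position 7 '(': depth becomes 2
  Position 8 '(': depth becomes 3
  Position 9 ')': depth becomes 2
  Position 10 '(': depth becomes 3
  Position 11 '(': depth becomes 4
  Position 12 ')': depth becomes 3
  Position 13 ')': depth becomes 2
  Position 14 ')': depth becomes 1
  Position 15 ')': depth becomes 0
Maximum depth reached: 4

4


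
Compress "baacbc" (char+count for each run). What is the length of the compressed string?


Input: baacbc
Runs:
  'b' x 1 => "b1"
  'a' x 2 => "a2"
  'c' x 1 => "c1"
  'b' x 1 => "b1"
  'c' x 1 => "c1"
Compressed: "b1a2c1b1c1"
Compressed length: 10

10


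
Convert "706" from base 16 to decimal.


Input: "706" in base 16
Positional expansion:
  Digit '7' (value 7) x 16^2 = 1792
  Digit '0' (value 0) x 16^1 = 0
  Digit '6' (value 6) x 16^0 = 6
Sum = 1798

1798


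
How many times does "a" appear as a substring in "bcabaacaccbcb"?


Searching for "a" in "bcabaacaccbcb"
Scanning each position:
  Position 0: "b" => no
  Position 1: "c" => no
  Position 2: "a" => MATCH
  Position 3: "b" => no
  Position 4: "a" => MATCH
  Position 5: "a" => MATCH
  Position 6: "c" => no
  Position 7: "a" => MATCH
  Position 8: "c" => no
  Position 9: "c" => no
  Position 10: "b" => no
  Position 11: "c" => no
  Position 12: "b" => no
Total occurrences: 4

4


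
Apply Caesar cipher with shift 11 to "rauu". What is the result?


Caesar cipher: shift "rauu" by 11
  'r' (pos 17) + 11 = pos 2 = 'c'
  'a' (pos 0) + 11 = pos 11 = 'l'
  'u' (pos 20) + 11 = pos 5 = 'f'
  'u' (pos 20) + 11 = pos 5 = 'f'
Result: clff

clff


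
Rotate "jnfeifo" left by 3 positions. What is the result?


Input: "jnfeifo", rotate left by 3
First 3 characters: "jnf"
Remaining characters: "eifo"
Concatenate remaining + first: "eifo" + "jnf" = "eifojnf"

eifojnf


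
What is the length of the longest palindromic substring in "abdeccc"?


Input: "abdeccc"
Checking substrings for palindromes:
  [4:7] "ccc" (len 3) => palindrome
  [4:6] "cc" (len 2) => palindrome
  [5:7] "cc" (len 2) => palindrome
Longest palindromic substring: "ccc" with length 3

3


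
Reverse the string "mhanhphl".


Input: mhanhphl
Reading characters right to left:
  Position 7: 'l'
  Position 6: 'h'
  Position 5: 'p'
  Position 4: 'h'
  Position 3: 'n'
  Position 2: 'a'
  Position 1: 'h'
  Position 0: 'm'
Reversed: lhphnahm

lhphnahm


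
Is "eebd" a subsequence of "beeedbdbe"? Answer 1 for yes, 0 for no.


Check if "eebd" is a subsequence of "beeedbdbe"
Greedy scan:
  Position 0 ('b'): no match needed
  Position 1 ('e'): matches sub[0] = 'e'
  Position 2 ('e'): matches sub[1] = 'e'
  Position 3 ('e'): no match needed
  Position 4 ('d'): no match needed
  Position 5 ('b'): matches sub[2] = 'b'
  Position 6 ('d'): matches sub[3] = 'd'
  Position 7 ('b'): no match needed
  Position 8 ('e'): no match needed
All 4 characters matched => is a subsequence

1


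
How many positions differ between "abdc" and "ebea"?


Comparing "abdc" and "ebea" position by position:
  Position 0: 'a' vs 'e' => DIFFER
  Position 1: 'b' vs 'b' => same
  Position 2: 'd' vs 'e' => DIFFER
  Position 3: 'c' vs 'a' => DIFFER
Positions that differ: 3

3


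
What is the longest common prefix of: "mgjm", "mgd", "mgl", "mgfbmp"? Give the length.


Words: mgjm, mgd, mgl, mgfbmp
  Position 0: all 'm' => match
  Position 1: all 'g' => match
  Position 2: ('j', 'd', 'l', 'f') => mismatch, stop
LCP = "mg" (length 2)

2


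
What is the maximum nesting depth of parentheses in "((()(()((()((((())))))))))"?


Input: "((()(()((()((((())))))))))"
Tracking depth:
  Position 0 '(': depth becomes 1
  Position 1 '(': depth becomes 2
  Position 2 '(': depth becomes 3
  Position 3 ')': depth becomes 2
  Position 4 '(': depth becomes 3
  Position 5 '(': depth becomes 4
  Position 6 ')': depth becomes 3
  Position 7 '(': depth becomes 4
  Position 8 '(': depth becomes 5
  Position 9 '(': depth becomes 6
  Position 10 ')': depth becomes 5
  Position 11 '(': depth becomes 6
  Position 12 '(': depth becomes 7
  Position 13 '(': depth becomes 8
  Position 14 '(': depth becomes 9
  Position 15 '(': depth becomes 10
  Position 16 ')': depth becomes 9
  Position 17 ')': depth becomes 8
  Position 18 ')': depth becomes 7
  Position 19 ')': depth becomes 6
  Position 20 ')': depth becomes 5
  Position 21 ')': depth becomes 4
  Position 22 ')': depth becomes 3
  Position 23 ')': depth becomes 2
  Position 24 ')': depth becomes 1
  Position 25 ')': depth becomes 0
Maximum depth reached: 10

10


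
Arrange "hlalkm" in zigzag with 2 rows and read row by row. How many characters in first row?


Zigzag "hlalkm" into 2 rows:
Placing characters:
  'h' => row 0
  'l' => row 1
  'a' => row 0
  'l' => row 1
  'k' => row 0
  'm' => row 1
Rows:
  Row 0: "hak"
  Row 1: "llm"
First row length: 3

3


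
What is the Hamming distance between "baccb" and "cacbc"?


Comparing "baccb" and "cacbc" position by position:
  Position 0: 'b' vs 'c' => differ
  Position 1: 'a' vs 'a' => same
  Position 2: 'c' vs 'c' => same
  Position 3: 'c' vs 'b' => differ
  Position 4: 'b' vs 'c' => differ
Total differences (Hamming distance): 3

3


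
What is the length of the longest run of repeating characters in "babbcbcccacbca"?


Input: "babbcbcccacbca"
Scanning for longest run:
  Position 1 ('a'): new char, reset run to 1
  Position 2 ('b'): new char, reset run to 1
  Position 3 ('b'): continues run of 'b', length=2
  Position 4 ('c'): new char, reset run to 1
  Position 5 ('b'): new char, reset run to 1
  Position 6 ('c'): new char, reset run to 1
  Position 7 ('c'): continues run of 'c', length=2
  Position 8 ('c'): continues run of 'c', length=3
  Position 9 ('a'): new char, reset run to 1
  Position 10 ('c'): new char, reset run to 1
  Position 11 ('b'): new char, reset run to 1
  Position 12 ('c'): new char, reset run to 1
  Position 13 ('a'): new char, reset run to 1
Longest run: 'c' with length 3

3


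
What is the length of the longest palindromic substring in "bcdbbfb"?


Input: "bcdbbfb"
Checking substrings for palindromes:
  [4:7] "bfb" (len 3) => palindrome
  [3:5] "bb" (len 2) => palindrome
Longest palindromic substring: "bfb" with length 3

3


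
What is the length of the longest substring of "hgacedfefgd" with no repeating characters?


Input: "hgacedfefgd"
Sliding window (track last position of each char):
  Position 0 ('h'): window [0,0] length 1 -- new best
  Position 1 ('g'): window [0,1] length 2 -- new best
  Position 2 ('a'): window [0,2] length 3 -- new best
  Position 3 ('c'): window [0,3] length 4 -- new best
  Position 4 ('e'): window [0,4] length 5 -- new best
  Position 5 ('d'): window [0,5] length 6 -- new best
  Position 6 ('f'): window [0,6] length 7 -- new best
  Position 7 ('e'): repeat (last at 4), move window start to 5
  Position 7 ('e'): window [5,7] length 3
  Position 8 ('f'): repeat (last at 6), move window start to 7
  Position 8 ('f'): window [7,8] length 2
  Position 9 ('g'): window [7,9] length 3
  Position 10 ('d'): window [7,10] length 4
Longest substring with no repeats: "hgacedf" with length 7

7


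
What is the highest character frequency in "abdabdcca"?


Input: abdabdcca
Character counts:
  'a': 3
  'b': 2
  'c': 2
  'd': 2
Maximum frequency: 3

3


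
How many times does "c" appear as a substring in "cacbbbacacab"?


Searching for "c" in "cacbbbacacab"
Scanning each position:
  Position 0: "c" => MATCH
  Position 1: "a" => no
  Position 2: "c" => MATCH
  Position 3: "b" => no
  Position 4: "b" => no
  Position 5: "b" => no
  Position 6: "a" => no
  Position 7: "c" => MATCH
  Position 8: "a" => no
  Position 9: "c" => MATCH
  Position 10: "a" => no
  Position 11: "b" => no
Total occurrences: 4

4


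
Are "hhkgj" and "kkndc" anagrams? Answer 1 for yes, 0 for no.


Strings: "hhkgj", "kkndc"
Sorted first:  ghhjk
Sorted second: cdkkn
Differ at position 0: 'g' vs 'c' => not anagrams

0


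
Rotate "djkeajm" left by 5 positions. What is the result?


Input: "djkeajm", rotate left by 5
First 5 characters: "djkea"
Remaining characters: "jm"
Concatenate remaining + first: "jm" + "djkea" = "jmdjkea"

jmdjkea


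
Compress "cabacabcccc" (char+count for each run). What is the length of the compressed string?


Input: cabacabcccc
Runs:
  'c' x 1 => "c1"
  'a' x 1 => "a1"
  'b' x 1 => "b1"
  'a' x 1 => "a1"
  'c' x 1 => "c1"
  'a' x 1 => "a1"
  'b' x 1 => "b1"
  'c' x 4 => "c4"
Compressed: "c1a1b1a1c1a1b1c4"
Compressed length: 16

16


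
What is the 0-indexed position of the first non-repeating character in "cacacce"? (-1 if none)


Input: cacacce
Character frequencies:
  'a': 2
  'c': 4
  'e': 1
Scanning left to right for freq == 1:
  Position 0 ('c'): freq=4, skip
  Position 1 ('a'): freq=2, skip
  Position 2 ('c'): freq=4, skip
  Position 3 ('a'): freq=2, skip
  Position 4 ('c'): freq=4, skip
  Position 5 ('c'): freq=4, skip
  Position 6 ('e'): unique! => answer = 6

6


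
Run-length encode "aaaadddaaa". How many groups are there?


Input: aaaadddaaa
Scanning for consecutive runs:
  Group 1: 'a' x 4 (positions 0-3)
  Group 2: 'd' x 3 (positions 4-6)
  Group 3: 'a' x 3 (positions 7-9)
Total groups: 3

3


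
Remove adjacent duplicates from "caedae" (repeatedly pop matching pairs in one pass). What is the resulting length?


Input: caedae
Stack-based adjacent duplicate removal:
  Read 'c': push. Stack: c
  Read 'a': push. Stack: ca
  Read 'e': push. Stack: cae
  Read 'd': push. Stack: caed
  Read 'a': push. Stack: caeda
  Read 'e': push. Stack: caedae
Final stack: "caedae" (length 6)

6


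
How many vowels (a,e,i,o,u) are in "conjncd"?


Input: conjncd
Checking each character:
  'c' at position 0: consonant
  'o' at position 1: vowel (running total: 1)
  'n' at position 2: consonant
  'j' at position 3: consonant
  'n' at position 4: consonant
  'c' at position 5: consonant
  'd' at position 6: consonant
Total vowels: 1

1


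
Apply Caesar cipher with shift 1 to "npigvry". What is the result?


Caesar cipher: shift "npigvry" by 1
  'n' (pos 13) + 1 = pos 14 = 'o'
  'p' (pos 15) + 1 = pos 16 = 'q'
  'i' (pos 8) + 1 = pos 9 = 'j'
  'g' (pos 6) + 1 = pos 7 = 'h'
  'v' (pos 21) + 1 = pos 22 = 'w'
  'r' (pos 17) + 1 = pos 18 = 's'
  'y' (pos 24) + 1 = pos 25 = 'z'
Result: oqjhwsz

oqjhwsz


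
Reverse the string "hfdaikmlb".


Input: hfdaikmlb
Reading characters right to left:
  Position 8: 'b'
  Position 7: 'l'
  Position 6: 'm'
  Position 5: 'k'
  Position 4: 'i'
  Position 3: 'a'
  Position 2: 'd'
  Position 1: 'f'
  Position 0: 'h'
Reversed: blmkiadfh

blmkiadfh
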